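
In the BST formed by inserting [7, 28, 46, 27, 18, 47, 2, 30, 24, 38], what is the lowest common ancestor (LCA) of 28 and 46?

Tree insertion order: [7, 28, 46, 27, 18, 47, 2, 30, 24, 38]
Tree (level-order array): [7, 2, 28, None, None, 27, 46, 18, None, 30, 47, None, 24, None, 38]
In a BST, the LCA of p=28, q=46 is the first node v on the
root-to-leaf path with p <= v <= q (go left if both < v, right if both > v).
Walk from root:
  at 7: both 28 and 46 > 7, go right
  at 28: 28 <= 28 <= 46, this is the LCA
LCA = 28


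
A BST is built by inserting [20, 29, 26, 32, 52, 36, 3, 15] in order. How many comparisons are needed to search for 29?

Search path for 29: 20 -> 29
Found: True
Comparisons: 2


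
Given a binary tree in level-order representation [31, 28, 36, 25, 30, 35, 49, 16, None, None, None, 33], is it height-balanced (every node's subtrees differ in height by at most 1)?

Tree (level-order array): [31, 28, 36, 25, 30, 35, 49, 16, None, None, None, 33]
Definition: a tree is height-balanced if, at every node, |h(left) - h(right)| <= 1 (empty subtree has height -1).
Bottom-up per-node check:
  node 16: h_left=-1, h_right=-1, diff=0 [OK], height=0
  node 25: h_left=0, h_right=-1, diff=1 [OK], height=1
  node 30: h_left=-1, h_right=-1, diff=0 [OK], height=0
  node 28: h_left=1, h_right=0, diff=1 [OK], height=2
  node 33: h_left=-1, h_right=-1, diff=0 [OK], height=0
  node 35: h_left=0, h_right=-1, diff=1 [OK], height=1
  node 49: h_left=-1, h_right=-1, diff=0 [OK], height=0
  node 36: h_left=1, h_right=0, diff=1 [OK], height=2
  node 31: h_left=2, h_right=2, diff=0 [OK], height=3
All nodes satisfy the balance condition.
Result: Balanced


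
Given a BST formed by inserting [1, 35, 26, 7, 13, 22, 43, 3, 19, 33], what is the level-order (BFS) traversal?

Tree insertion order: [1, 35, 26, 7, 13, 22, 43, 3, 19, 33]
Tree (level-order array): [1, None, 35, 26, 43, 7, 33, None, None, 3, 13, None, None, None, None, None, 22, 19]
BFS from the root, enqueuing left then right child of each popped node:
  queue [1] -> pop 1, enqueue [35], visited so far: [1]
  queue [35] -> pop 35, enqueue [26, 43], visited so far: [1, 35]
  queue [26, 43] -> pop 26, enqueue [7, 33], visited so far: [1, 35, 26]
  queue [43, 7, 33] -> pop 43, enqueue [none], visited so far: [1, 35, 26, 43]
  queue [7, 33] -> pop 7, enqueue [3, 13], visited so far: [1, 35, 26, 43, 7]
  queue [33, 3, 13] -> pop 33, enqueue [none], visited so far: [1, 35, 26, 43, 7, 33]
  queue [3, 13] -> pop 3, enqueue [none], visited so far: [1, 35, 26, 43, 7, 33, 3]
  queue [13] -> pop 13, enqueue [22], visited so far: [1, 35, 26, 43, 7, 33, 3, 13]
  queue [22] -> pop 22, enqueue [19], visited so far: [1, 35, 26, 43, 7, 33, 3, 13, 22]
  queue [19] -> pop 19, enqueue [none], visited so far: [1, 35, 26, 43, 7, 33, 3, 13, 22, 19]
Result: [1, 35, 26, 43, 7, 33, 3, 13, 22, 19]


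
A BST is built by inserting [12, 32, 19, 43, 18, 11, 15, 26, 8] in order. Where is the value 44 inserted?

Starting tree (level order): [12, 11, 32, 8, None, 19, 43, None, None, 18, 26, None, None, 15]
Insertion path: 12 -> 32 -> 43
Result: insert 44 as right child of 43
Final tree (level order): [12, 11, 32, 8, None, 19, 43, None, None, 18, 26, None, 44, 15]


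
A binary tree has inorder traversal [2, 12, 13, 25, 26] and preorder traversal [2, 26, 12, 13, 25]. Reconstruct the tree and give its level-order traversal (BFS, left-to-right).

Inorder:  [2, 12, 13, 25, 26]
Preorder: [2, 26, 12, 13, 25]
Algorithm: preorder visits root first, so consume preorder in order;
for each root, split the current inorder slice at that value into
left-subtree inorder and right-subtree inorder, then recurse.
Recursive splits:
  root=2; inorder splits into left=[], right=[12, 13, 25, 26]
  root=26; inorder splits into left=[12, 13, 25], right=[]
  root=12; inorder splits into left=[], right=[13, 25]
  root=13; inorder splits into left=[], right=[25]
  root=25; inorder splits into left=[], right=[]
Reconstructed level-order: [2, 26, 12, 13, 25]


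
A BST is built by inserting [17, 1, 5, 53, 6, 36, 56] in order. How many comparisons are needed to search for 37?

Search path for 37: 17 -> 53 -> 36
Found: False
Comparisons: 3


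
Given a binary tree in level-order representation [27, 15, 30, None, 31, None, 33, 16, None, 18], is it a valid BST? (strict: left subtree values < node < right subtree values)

Level-order array: [27, 15, 30, None, 31, None, 33, 16, None, 18]
Validate using subtree bounds (lo, hi): at each node, require lo < value < hi,
then recurse left with hi=value and right with lo=value.
Preorder trace (stopping at first violation):
  at node 27 with bounds (-inf, +inf): OK
  at node 15 with bounds (-inf, 27): OK
  at node 31 with bounds (15, 27): VIOLATION
Node 31 violates its bound: not (15 < 31 < 27).
Result: Not a valid BST


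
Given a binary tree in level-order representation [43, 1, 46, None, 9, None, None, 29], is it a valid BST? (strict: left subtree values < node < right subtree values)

Level-order array: [43, 1, 46, None, 9, None, None, 29]
Validate using subtree bounds (lo, hi): at each node, require lo < value < hi,
then recurse left with hi=value and right with lo=value.
Preorder trace (stopping at first violation):
  at node 43 with bounds (-inf, +inf): OK
  at node 1 with bounds (-inf, 43): OK
  at node 9 with bounds (1, 43): OK
  at node 29 with bounds (1, 9): VIOLATION
Node 29 violates its bound: not (1 < 29 < 9).
Result: Not a valid BST


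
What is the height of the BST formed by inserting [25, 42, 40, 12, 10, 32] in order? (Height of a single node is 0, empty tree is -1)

Insertion order: [25, 42, 40, 12, 10, 32]
Tree (level-order array): [25, 12, 42, 10, None, 40, None, None, None, 32]
Compute height bottom-up (empty subtree = -1):
  height(10) = 1 + max(-1, -1) = 0
  height(12) = 1 + max(0, -1) = 1
  height(32) = 1 + max(-1, -1) = 0
  height(40) = 1 + max(0, -1) = 1
  height(42) = 1 + max(1, -1) = 2
  height(25) = 1 + max(1, 2) = 3
Height = 3


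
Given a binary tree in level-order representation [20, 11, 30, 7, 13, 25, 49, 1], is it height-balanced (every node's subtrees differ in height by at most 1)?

Tree (level-order array): [20, 11, 30, 7, 13, 25, 49, 1]
Definition: a tree is height-balanced if, at every node, |h(left) - h(right)| <= 1 (empty subtree has height -1).
Bottom-up per-node check:
  node 1: h_left=-1, h_right=-1, diff=0 [OK], height=0
  node 7: h_left=0, h_right=-1, diff=1 [OK], height=1
  node 13: h_left=-1, h_right=-1, diff=0 [OK], height=0
  node 11: h_left=1, h_right=0, diff=1 [OK], height=2
  node 25: h_left=-1, h_right=-1, diff=0 [OK], height=0
  node 49: h_left=-1, h_right=-1, diff=0 [OK], height=0
  node 30: h_left=0, h_right=0, diff=0 [OK], height=1
  node 20: h_left=2, h_right=1, diff=1 [OK], height=3
All nodes satisfy the balance condition.
Result: Balanced


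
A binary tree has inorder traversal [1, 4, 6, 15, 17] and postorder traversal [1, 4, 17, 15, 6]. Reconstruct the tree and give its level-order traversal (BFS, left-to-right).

Inorder:   [1, 4, 6, 15, 17]
Postorder: [1, 4, 17, 15, 6]
Algorithm: postorder visits root last, so walk postorder right-to-left;
each value is the root of the current inorder slice — split it at that
value, recurse on the right subtree first, then the left.
Recursive splits:
  root=6; inorder splits into left=[1, 4], right=[15, 17]
  root=15; inorder splits into left=[], right=[17]
  root=17; inorder splits into left=[], right=[]
  root=4; inorder splits into left=[1], right=[]
  root=1; inorder splits into left=[], right=[]
Reconstructed level-order: [6, 4, 15, 1, 17]


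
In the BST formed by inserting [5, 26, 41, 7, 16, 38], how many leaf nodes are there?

Tree built from: [5, 26, 41, 7, 16, 38]
Tree (level-order array): [5, None, 26, 7, 41, None, 16, 38]
Rule: A leaf has 0 children.
Per-node child counts:
  node 5: 1 child(ren)
  node 26: 2 child(ren)
  node 7: 1 child(ren)
  node 16: 0 child(ren)
  node 41: 1 child(ren)
  node 38: 0 child(ren)
Matching nodes: [16, 38]
Count of leaf nodes: 2


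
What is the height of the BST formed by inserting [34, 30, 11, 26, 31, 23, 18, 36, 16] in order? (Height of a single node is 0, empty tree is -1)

Insertion order: [34, 30, 11, 26, 31, 23, 18, 36, 16]
Tree (level-order array): [34, 30, 36, 11, 31, None, None, None, 26, None, None, 23, None, 18, None, 16]
Compute height bottom-up (empty subtree = -1):
  height(16) = 1 + max(-1, -1) = 0
  height(18) = 1 + max(0, -1) = 1
  height(23) = 1 + max(1, -1) = 2
  height(26) = 1 + max(2, -1) = 3
  height(11) = 1 + max(-1, 3) = 4
  height(31) = 1 + max(-1, -1) = 0
  height(30) = 1 + max(4, 0) = 5
  height(36) = 1 + max(-1, -1) = 0
  height(34) = 1 + max(5, 0) = 6
Height = 6


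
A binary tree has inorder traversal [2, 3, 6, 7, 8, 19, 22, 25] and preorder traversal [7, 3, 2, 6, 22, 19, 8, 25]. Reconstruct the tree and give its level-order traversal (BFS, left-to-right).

Inorder:  [2, 3, 6, 7, 8, 19, 22, 25]
Preorder: [7, 3, 2, 6, 22, 19, 8, 25]
Algorithm: preorder visits root first, so consume preorder in order;
for each root, split the current inorder slice at that value into
left-subtree inorder and right-subtree inorder, then recurse.
Recursive splits:
  root=7; inorder splits into left=[2, 3, 6], right=[8, 19, 22, 25]
  root=3; inorder splits into left=[2], right=[6]
  root=2; inorder splits into left=[], right=[]
  root=6; inorder splits into left=[], right=[]
  root=22; inorder splits into left=[8, 19], right=[25]
  root=19; inorder splits into left=[8], right=[]
  root=8; inorder splits into left=[], right=[]
  root=25; inorder splits into left=[], right=[]
Reconstructed level-order: [7, 3, 22, 2, 6, 19, 25, 8]


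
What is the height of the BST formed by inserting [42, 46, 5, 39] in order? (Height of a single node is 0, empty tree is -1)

Insertion order: [42, 46, 5, 39]
Tree (level-order array): [42, 5, 46, None, 39]
Compute height bottom-up (empty subtree = -1):
  height(39) = 1 + max(-1, -1) = 0
  height(5) = 1 + max(-1, 0) = 1
  height(46) = 1 + max(-1, -1) = 0
  height(42) = 1 + max(1, 0) = 2
Height = 2


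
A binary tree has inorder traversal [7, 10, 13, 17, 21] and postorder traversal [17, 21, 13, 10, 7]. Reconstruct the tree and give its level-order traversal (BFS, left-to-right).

Inorder:   [7, 10, 13, 17, 21]
Postorder: [17, 21, 13, 10, 7]
Algorithm: postorder visits root last, so walk postorder right-to-left;
each value is the root of the current inorder slice — split it at that
value, recurse on the right subtree first, then the left.
Recursive splits:
  root=7; inorder splits into left=[], right=[10, 13, 17, 21]
  root=10; inorder splits into left=[], right=[13, 17, 21]
  root=13; inorder splits into left=[], right=[17, 21]
  root=21; inorder splits into left=[17], right=[]
  root=17; inorder splits into left=[], right=[]
Reconstructed level-order: [7, 10, 13, 21, 17]


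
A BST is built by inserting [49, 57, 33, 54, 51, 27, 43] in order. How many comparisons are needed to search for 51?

Search path for 51: 49 -> 57 -> 54 -> 51
Found: True
Comparisons: 4


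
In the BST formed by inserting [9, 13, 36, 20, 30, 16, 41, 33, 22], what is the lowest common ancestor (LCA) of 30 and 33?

Tree insertion order: [9, 13, 36, 20, 30, 16, 41, 33, 22]
Tree (level-order array): [9, None, 13, None, 36, 20, 41, 16, 30, None, None, None, None, 22, 33]
In a BST, the LCA of p=30, q=33 is the first node v on the
root-to-leaf path with p <= v <= q (go left if both < v, right if both > v).
Walk from root:
  at 9: both 30 and 33 > 9, go right
  at 13: both 30 and 33 > 13, go right
  at 36: both 30 and 33 < 36, go left
  at 20: both 30 and 33 > 20, go right
  at 30: 30 <= 30 <= 33, this is the LCA
LCA = 30


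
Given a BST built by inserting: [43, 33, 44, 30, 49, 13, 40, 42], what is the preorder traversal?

Tree insertion order: [43, 33, 44, 30, 49, 13, 40, 42]
Tree (level-order array): [43, 33, 44, 30, 40, None, 49, 13, None, None, 42]
Preorder traversal: [43, 33, 30, 13, 40, 42, 44, 49]


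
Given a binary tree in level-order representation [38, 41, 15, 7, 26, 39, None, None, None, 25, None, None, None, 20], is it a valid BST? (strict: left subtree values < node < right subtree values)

Level-order array: [38, 41, 15, 7, 26, 39, None, None, None, 25, None, None, None, 20]
Validate using subtree bounds (lo, hi): at each node, require lo < value < hi,
then recurse left with hi=value and right with lo=value.
Preorder trace (stopping at first violation):
  at node 38 with bounds (-inf, +inf): OK
  at node 41 with bounds (-inf, 38): VIOLATION
Node 41 violates its bound: not (-inf < 41 < 38).
Result: Not a valid BST


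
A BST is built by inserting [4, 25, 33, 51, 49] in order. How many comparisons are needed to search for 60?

Search path for 60: 4 -> 25 -> 33 -> 51
Found: False
Comparisons: 4


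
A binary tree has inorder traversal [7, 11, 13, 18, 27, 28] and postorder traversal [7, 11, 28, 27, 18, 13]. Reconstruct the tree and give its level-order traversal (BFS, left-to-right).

Inorder:   [7, 11, 13, 18, 27, 28]
Postorder: [7, 11, 28, 27, 18, 13]
Algorithm: postorder visits root last, so walk postorder right-to-left;
each value is the root of the current inorder slice — split it at that
value, recurse on the right subtree first, then the left.
Recursive splits:
  root=13; inorder splits into left=[7, 11], right=[18, 27, 28]
  root=18; inorder splits into left=[], right=[27, 28]
  root=27; inorder splits into left=[], right=[28]
  root=28; inorder splits into left=[], right=[]
  root=11; inorder splits into left=[7], right=[]
  root=7; inorder splits into left=[], right=[]
Reconstructed level-order: [13, 11, 18, 7, 27, 28]


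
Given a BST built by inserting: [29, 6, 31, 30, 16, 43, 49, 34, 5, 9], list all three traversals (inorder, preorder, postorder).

Tree insertion order: [29, 6, 31, 30, 16, 43, 49, 34, 5, 9]
Tree (level-order array): [29, 6, 31, 5, 16, 30, 43, None, None, 9, None, None, None, 34, 49]
Inorder (L, root, R): [5, 6, 9, 16, 29, 30, 31, 34, 43, 49]
Preorder (root, L, R): [29, 6, 5, 16, 9, 31, 30, 43, 34, 49]
Postorder (L, R, root): [5, 9, 16, 6, 30, 34, 49, 43, 31, 29]


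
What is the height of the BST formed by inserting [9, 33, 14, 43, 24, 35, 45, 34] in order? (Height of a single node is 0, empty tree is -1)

Insertion order: [9, 33, 14, 43, 24, 35, 45, 34]
Tree (level-order array): [9, None, 33, 14, 43, None, 24, 35, 45, None, None, 34]
Compute height bottom-up (empty subtree = -1):
  height(24) = 1 + max(-1, -1) = 0
  height(14) = 1 + max(-1, 0) = 1
  height(34) = 1 + max(-1, -1) = 0
  height(35) = 1 + max(0, -1) = 1
  height(45) = 1 + max(-1, -1) = 0
  height(43) = 1 + max(1, 0) = 2
  height(33) = 1 + max(1, 2) = 3
  height(9) = 1 + max(-1, 3) = 4
Height = 4


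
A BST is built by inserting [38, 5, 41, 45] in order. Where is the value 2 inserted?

Starting tree (level order): [38, 5, 41, None, None, None, 45]
Insertion path: 38 -> 5
Result: insert 2 as left child of 5
Final tree (level order): [38, 5, 41, 2, None, None, 45]


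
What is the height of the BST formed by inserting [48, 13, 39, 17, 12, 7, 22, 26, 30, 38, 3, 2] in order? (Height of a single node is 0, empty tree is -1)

Insertion order: [48, 13, 39, 17, 12, 7, 22, 26, 30, 38, 3, 2]
Tree (level-order array): [48, 13, None, 12, 39, 7, None, 17, None, 3, None, None, 22, 2, None, None, 26, None, None, None, 30, None, 38]
Compute height bottom-up (empty subtree = -1):
  height(2) = 1 + max(-1, -1) = 0
  height(3) = 1 + max(0, -1) = 1
  height(7) = 1 + max(1, -1) = 2
  height(12) = 1 + max(2, -1) = 3
  height(38) = 1 + max(-1, -1) = 0
  height(30) = 1 + max(-1, 0) = 1
  height(26) = 1 + max(-1, 1) = 2
  height(22) = 1 + max(-1, 2) = 3
  height(17) = 1 + max(-1, 3) = 4
  height(39) = 1 + max(4, -1) = 5
  height(13) = 1 + max(3, 5) = 6
  height(48) = 1 + max(6, -1) = 7
Height = 7


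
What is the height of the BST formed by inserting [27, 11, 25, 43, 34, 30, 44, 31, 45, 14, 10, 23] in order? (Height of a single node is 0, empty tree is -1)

Insertion order: [27, 11, 25, 43, 34, 30, 44, 31, 45, 14, 10, 23]
Tree (level-order array): [27, 11, 43, 10, 25, 34, 44, None, None, 14, None, 30, None, None, 45, None, 23, None, 31]
Compute height bottom-up (empty subtree = -1):
  height(10) = 1 + max(-1, -1) = 0
  height(23) = 1 + max(-1, -1) = 0
  height(14) = 1 + max(-1, 0) = 1
  height(25) = 1 + max(1, -1) = 2
  height(11) = 1 + max(0, 2) = 3
  height(31) = 1 + max(-1, -1) = 0
  height(30) = 1 + max(-1, 0) = 1
  height(34) = 1 + max(1, -1) = 2
  height(45) = 1 + max(-1, -1) = 0
  height(44) = 1 + max(-1, 0) = 1
  height(43) = 1 + max(2, 1) = 3
  height(27) = 1 + max(3, 3) = 4
Height = 4


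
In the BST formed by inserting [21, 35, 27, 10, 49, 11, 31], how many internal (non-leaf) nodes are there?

Tree built from: [21, 35, 27, 10, 49, 11, 31]
Tree (level-order array): [21, 10, 35, None, 11, 27, 49, None, None, None, 31]
Rule: An internal node has at least one child.
Per-node child counts:
  node 21: 2 child(ren)
  node 10: 1 child(ren)
  node 11: 0 child(ren)
  node 35: 2 child(ren)
  node 27: 1 child(ren)
  node 31: 0 child(ren)
  node 49: 0 child(ren)
Matching nodes: [21, 10, 35, 27]
Count of internal (non-leaf) nodes: 4


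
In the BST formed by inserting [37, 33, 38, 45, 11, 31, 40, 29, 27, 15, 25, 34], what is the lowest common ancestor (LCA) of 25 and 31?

Tree insertion order: [37, 33, 38, 45, 11, 31, 40, 29, 27, 15, 25, 34]
Tree (level-order array): [37, 33, 38, 11, 34, None, 45, None, 31, None, None, 40, None, 29, None, None, None, 27, None, 15, None, None, 25]
In a BST, the LCA of p=25, q=31 is the first node v on the
root-to-leaf path with p <= v <= q (go left if both < v, right if both > v).
Walk from root:
  at 37: both 25 and 31 < 37, go left
  at 33: both 25 and 31 < 33, go left
  at 11: both 25 and 31 > 11, go right
  at 31: 25 <= 31 <= 31, this is the LCA
LCA = 31


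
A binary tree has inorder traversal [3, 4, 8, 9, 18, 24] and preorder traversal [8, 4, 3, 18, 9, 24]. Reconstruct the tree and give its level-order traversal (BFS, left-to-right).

Inorder:  [3, 4, 8, 9, 18, 24]
Preorder: [8, 4, 3, 18, 9, 24]
Algorithm: preorder visits root first, so consume preorder in order;
for each root, split the current inorder slice at that value into
left-subtree inorder and right-subtree inorder, then recurse.
Recursive splits:
  root=8; inorder splits into left=[3, 4], right=[9, 18, 24]
  root=4; inorder splits into left=[3], right=[]
  root=3; inorder splits into left=[], right=[]
  root=18; inorder splits into left=[9], right=[24]
  root=9; inorder splits into left=[], right=[]
  root=24; inorder splits into left=[], right=[]
Reconstructed level-order: [8, 4, 18, 3, 9, 24]


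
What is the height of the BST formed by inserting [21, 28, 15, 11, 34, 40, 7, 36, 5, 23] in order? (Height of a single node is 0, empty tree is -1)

Insertion order: [21, 28, 15, 11, 34, 40, 7, 36, 5, 23]
Tree (level-order array): [21, 15, 28, 11, None, 23, 34, 7, None, None, None, None, 40, 5, None, 36]
Compute height bottom-up (empty subtree = -1):
  height(5) = 1 + max(-1, -1) = 0
  height(7) = 1 + max(0, -1) = 1
  height(11) = 1 + max(1, -1) = 2
  height(15) = 1 + max(2, -1) = 3
  height(23) = 1 + max(-1, -1) = 0
  height(36) = 1 + max(-1, -1) = 0
  height(40) = 1 + max(0, -1) = 1
  height(34) = 1 + max(-1, 1) = 2
  height(28) = 1 + max(0, 2) = 3
  height(21) = 1 + max(3, 3) = 4
Height = 4


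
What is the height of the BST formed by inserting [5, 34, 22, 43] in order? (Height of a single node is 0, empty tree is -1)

Insertion order: [5, 34, 22, 43]
Tree (level-order array): [5, None, 34, 22, 43]
Compute height bottom-up (empty subtree = -1):
  height(22) = 1 + max(-1, -1) = 0
  height(43) = 1 + max(-1, -1) = 0
  height(34) = 1 + max(0, 0) = 1
  height(5) = 1 + max(-1, 1) = 2
Height = 2


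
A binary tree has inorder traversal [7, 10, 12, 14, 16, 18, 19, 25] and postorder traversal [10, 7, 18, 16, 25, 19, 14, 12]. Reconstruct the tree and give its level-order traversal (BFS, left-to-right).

Inorder:   [7, 10, 12, 14, 16, 18, 19, 25]
Postorder: [10, 7, 18, 16, 25, 19, 14, 12]
Algorithm: postorder visits root last, so walk postorder right-to-left;
each value is the root of the current inorder slice — split it at that
value, recurse on the right subtree first, then the left.
Recursive splits:
  root=12; inorder splits into left=[7, 10], right=[14, 16, 18, 19, 25]
  root=14; inorder splits into left=[], right=[16, 18, 19, 25]
  root=19; inorder splits into left=[16, 18], right=[25]
  root=25; inorder splits into left=[], right=[]
  root=16; inorder splits into left=[], right=[18]
  root=18; inorder splits into left=[], right=[]
  root=7; inorder splits into left=[], right=[10]
  root=10; inorder splits into left=[], right=[]
Reconstructed level-order: [12, 7, 14, 10, 19, 16, 25, 18]


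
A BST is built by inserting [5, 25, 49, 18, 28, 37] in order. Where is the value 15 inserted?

Starting tree (level order): [5, None, 25, 18, 49, None, None, 28, None, None, 37]
Insertion path: 5 -> 25 -> 18
Result: insert 15 as left child of 18
Final tree (level order): [5, None, 25, 18, 49, 15, None, 28, None, None, None, None, 37]


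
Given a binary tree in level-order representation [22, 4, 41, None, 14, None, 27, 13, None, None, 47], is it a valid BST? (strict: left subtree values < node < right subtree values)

Level-order array: [22, 4, 41, None, 14, None, 27, 13, None, None, 47]
Validate using subtree bounds (lo, hi): at each node, require lo < value < hi,
then recurse left with hi=value and right with lo=value.
Preorder trace (stopping at first violation):
  at node 22 with bounds (-inf, +inf): OK
  at node 4 with bounds (-inf, 22): OK
  at node 14 with bounds (4, 22): OK
  at node 13 with bounds (4, 14): OK
  at node 41 with bounds (22, +inf): OK
  at node 27 with bounds (41, +inf): VIOLATION
Node 27 violates its bound: not (41 < 27 < +inf).
Result: Not a valid BST


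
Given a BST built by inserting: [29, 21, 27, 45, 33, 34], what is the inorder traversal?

Tree insertion order: [29, 21, 27, 45, 33, 34]
Tree (level-order array): [29, 21, 45, None, 27, 33, None, None, None, None, 34]
Inorder traversal: [21, 27, 29, 33, 34, 45]


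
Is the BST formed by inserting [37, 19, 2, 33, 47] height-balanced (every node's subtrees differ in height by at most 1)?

Tree (level-order array): [37, 19, 47, 2, 33]
Definition: a tree is height-balanced if, at every node, |h(left) - h(right)| <= 1 (empty subtree has height -1).
Bottom-up per-node check:
  node 2: h_left=-1, h_right=-1, diff=0 [OK], height=0
  node 33: h_left=-1, h_right=-1, diff=0 [OK], height=0
  node 19: h_left=0, h_right=0, diff=0 [OK], height=1
  node 47: h_left=-1, h_right=-1, diff=0 [OK], height=0
  node 37: h_left=1, h_right=0, diff=1 [OK], height=2
All nodes satisfy the balance condition.
Result: Balanced


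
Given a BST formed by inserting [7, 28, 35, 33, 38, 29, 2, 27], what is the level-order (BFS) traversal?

Tree insertion order: [7, 28, 35, 33, 38, 29, 2, 27]
Tree (level-order array): [7, 2, 28, None, None, 27, 35, None, None, 33, 38, 29]
BFS from the root, enqueuing left then right child of each popped node:
  queue [7] -> pop 7, enqueue [2, 28], visited so far: [7]
  queue [2, 28] -> pop 2, enqueue [none], visited so far: [7, 2]
  queue [28] -> pop 28, enqueue [27, 35], visited so far: [7, 2, 28]
  queue [27, 35] -> pop 27, enqueue [none], visited so far: [7, 2, 28, 27]
  queue [35] -> pop 35, enqueue [33, 38], visited so far: [7, 2, 28, 27, 35]
  queue [33, 38] -> pop 33, enqueue [29], visited so far: [7, 2, 28, 27, 35, 33]
  queue [38, 29] -> pop 38, enqueue [none], visited so far: [7, 2, 28, 27, 35, 33, 38]
  queue [29] -> pop 29, enqueue [none], visited so far: [7, 2, 28, 27, 35, 33, 38, 29]
Result: [7, 2, 28, 27, 35, 33, 38, 29]


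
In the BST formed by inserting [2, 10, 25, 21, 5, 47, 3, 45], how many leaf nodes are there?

Tree built from: [2, 10, 25, 21, 5, 47, 3, 45]
Tree (level-order array): [2, None, 10, 5, 25, 3, None, 21, 47, None, None, None, None, 45]
Rule: A leaf has 0 children.
Per-node child counts:
  node 2: 1 child(ren)
  node 10: 2 child(ren)
  node 5: 1 child(ren)
  node 3: 0 child(ren)
  node 25: 2 child(ren)
  node 21: 0 child(ren)
  node 47: 1 child(ren)
  node 45: 0 child(ren)
Matching nodes: [3, 21, 45]
Count of leaf nodes: 3


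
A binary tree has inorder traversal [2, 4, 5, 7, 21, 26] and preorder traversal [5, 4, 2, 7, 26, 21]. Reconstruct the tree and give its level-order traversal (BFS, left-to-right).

Inorder:  [2, 4, 5, 7, 21, 26]
Preorder: [5, 4, 2, 7, 26, 21]
Algorithm: preorder visits root first, so consume preorder in order;
for each root, split the current inorder slice at that value into
left-subtree inorder and right-subtree inorder, then recurse.
Recursive splits:
  root=5; inorder splits into left=[2, 4], right=[7, 21, 26]
  root=4; inorder splits into left=[2], right=[]
  root=2; inorder splits into left=[], right=[]
  root=7; inorder splits into left=[], right=[21, 26]
  root=26; inorder splits into left=[21], right=[]
  root=21; inorder splits into left=[], right=[]
Reconstructed level-order: [5, 4, 7, 2, 26, 21]


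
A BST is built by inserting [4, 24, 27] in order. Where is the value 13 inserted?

Starting tree (level order): [4, None, 24, None, 27]
Insertion path: 4 -> 24
Result: insert 13 as left child of 24
Final tree (level order): [4, None, 24, 13, 27]


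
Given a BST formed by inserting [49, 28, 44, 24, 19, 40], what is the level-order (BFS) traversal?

Tree insertion order: [49, 28, 44, 24, 19, 40]
Tree (level-order array): [49, 28, None, 24, 44, 19, None, 40]
BFS from the root, enqueuing left then right child of each popped node:
  queue [49] -> pop 49, enqueue [28], visited so far: [49]
  queue [28] -> pop 28, enqueue [24, 44], visited so far: [49, 28]
  queue [24, 44] -> pop 24, enqueue [19], visited so far: [49, 28, 24]
  queue [44, 19] -> pop 44, enqueue [40], visited so far: [49, 28, 24, 44]
  queue [19, 40] -> pop 19, enqueue [none], visited so far: [49, 28, 24, 44, 19]
  queue [40] -> pop 40, enqueue [none], visited so far: [49, 28, 24, 44, 19, 40]
Result: [49, 28, 24, 44, 19, 40]


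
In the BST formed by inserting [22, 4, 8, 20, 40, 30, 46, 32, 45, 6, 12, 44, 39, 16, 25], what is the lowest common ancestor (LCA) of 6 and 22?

Tree insertion order: [22, 4, 8, 20, 40, 30, 46, 32, 45, 6, 12, 44, 39, 16, 25]
Tree (level-order array): [22, 4, 40, None, 8, 30, 46, 6, 20, 25, 32, 45, None, None, None, 12, None, None, None, None, 39, 44, None, None, 16]
In a BST, the LCA of p=6, q=22 is the first node v on the
root-to-leaf path with p <= v <= q (go left if both < v, right if both > v).
Walk from root:
  at 22: 6 <= 22 <= 22, this is the LCA
LCA = 22


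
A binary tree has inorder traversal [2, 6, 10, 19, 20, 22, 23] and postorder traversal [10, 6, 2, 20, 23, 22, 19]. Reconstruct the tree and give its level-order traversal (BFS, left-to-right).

Inorder:   [2, 6, 10, 19, 20, 22, 23]
Postorder: [10, 6, 2, 20, 23, 22, 19]
Algorithm: postorder visits root last, so walk postorder right-to-left;
each value is the root of the current inorder slice — split it at that
value, recurse on the right subtree first, then the left.
Recursive splits:
  root=19; inorder splits into left=[2, 6, 10], right=[20, 22, 23]
  root=22; inorder splits into left=[20], right=[23]
  root=23; inorder splits into left=[], right=[]
  root=20; inorder splits into left=[], right=[]
  root=2; inorder splits into left=[], right=[6, 10]
  root=6; inorder splits into left=[], right=[10]
  root=10; inorder splits into left=[], right=[]
Reconstructed level-order: [19, 2, 22, 6, 20, 23, 10]


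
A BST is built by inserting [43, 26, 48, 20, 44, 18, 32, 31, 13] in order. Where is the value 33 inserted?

Starting tree (level order): [43, 26, 48, 20, 32, 44, None, 18, None, 31, None, None, None, 13]
Insertion path: 43 -> 26 -> 32
Result: insert 33 as right child of 32
Final tree (level order): [43, 26, 48, 20, 32, 44, None, 18, None, 31, 33, None, None, 13]


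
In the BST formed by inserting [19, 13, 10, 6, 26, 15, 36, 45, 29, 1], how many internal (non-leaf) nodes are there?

Tree built from: [19, 13, 10, 6, 26, 15, 36, 45, 29, 1]
Tree (level-order array): [19, 13, 26, 10, 15, None, 36, 6, None, None, None, 29, 45, 1]
Rule: An internal node has at least one child.
Per-node child counts:
  node 19: 2 child(ren)
  node 13: 2 child(ren)
  node 10: 1 child(ren)
  node 6: 1 child(ren)
  node 1: 0 child(ren)
  node 15: 0 child(ren)
  node 26: 1 child(ren)
  node 36: 2 child(ren)
  node 29: 0 child(ren)
  node 45: 0 child(ren)
Matching nodes: [19, 13, 10, 6, 26, 36]
Count of internal (non-leaf) nodes: 6


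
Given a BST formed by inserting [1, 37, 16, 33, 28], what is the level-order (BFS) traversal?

Tree insertion order: [1, 37, 16, 33, 28]
Tree (level-order array): [1, None, 37, 16, None, None, 33, 28]
BFS from the root, enqueuing left then right child of each popped node:
  queue [1] -> pop 1, enqueue [37], visited so far: [1]
  queue [37] -> pop 37, enqueue [16], visited so far: [1, 37]
  queue [16] -> pop 16, enqueue [33], visited so far: [1, 37, 16]
  queue [33] -> pop 33, enqueue [28], visited so far: [1, 37, 16, 33]
  queue [28] -> pop 28, enqueue [none], visited so far: [1, 37, 16, 33, 28]
Result: [1, 37, 16, 33, 28]


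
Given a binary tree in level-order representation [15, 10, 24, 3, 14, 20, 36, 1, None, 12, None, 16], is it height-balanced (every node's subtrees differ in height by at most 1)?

Tree (level-order array): [15, 10, 24, 3, 14, 20, 36, 1, None, 12, None, 16]
Definition: a tree is height-balanced if, at every node, |h(left) - h(right)| <= 1 (empty subtree has height -1).
Bottom-up per-node check:
  node 1: h_left=-1, h_right=-1, diff=0 [OK], height=0
  node 3: h_left=0, h_right=-1, diff=1 [OK], height=1
  node 12: h_left=-1, h_right=-1, diff=0 [OK], height=0
  node 14: h_left=0, h_right=-1, diff=1 [OK], height=1
  node 10: h_left=1, h_right=1, diff=0 [OK], height=2
  node 16: h_left=-1, h_right=-1, diff=0 [OK], height=0
  node 20: h_left=0, h_right=-1, diff=1 [OK], height=1
  node 36: h_left=-1, h_right=-1, diff=0 [OK], height=0
  node 24: h_left=1, h_right=0, diff=1 [OK], height=2
  node 15: h_left=2, h_right=2, diff=0 [OK], height=3
All nodes satisfy the balance condition.
Result: Balanced


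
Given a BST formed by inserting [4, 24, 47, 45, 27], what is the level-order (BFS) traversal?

Tree insertion order: [4, 24, 47, 45, 27]
Tree (level-order array): [4, None, 24, None, 47, 45, None, 27]
BFS from the root, enqueuing left then right child of each popped node:
  queue [4] -> pop 4, enqueue [24], visited so far: [4]
  queue [24] -> pop 24, enqueue [47], visited so far: [4, 24]
  queue [47] -> pop 47, enqueue [45], visited so far: [4, 24, 47]
  queue [45] -> pop 45, enqueue [27], visited so far: [4, 24, 47, 45]
  queue [27] -> pop 27, enqueue [none], visited so far: [4, 24, 47, 45, 27]
Result: [4, 24, 47, 45, 27]


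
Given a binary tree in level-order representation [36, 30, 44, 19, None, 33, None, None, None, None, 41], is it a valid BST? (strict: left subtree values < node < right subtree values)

Level-order array: [36, 30, 44, 19, None, 33, None, None, None, None, 41]
Validate using subtree bounds (lo, hi): at each node, require lo < value < hi,
then recurse left with hi=value and right with lo=value.
Preorder trace (stopping at first violation):
  at node 36 with bounds (-inf, +inf): OK
  at node 30 with bounds (-inf, 36): OK
  at node 19 with bounds (-inf, 30): OK
  at node 44 with bounds (36, +inf): OK
  at node 33 with bounds (36, 44): VIOLATION
Node 33 violates its bound: not (36 < 33 < 44).
Result: Not a valid BST


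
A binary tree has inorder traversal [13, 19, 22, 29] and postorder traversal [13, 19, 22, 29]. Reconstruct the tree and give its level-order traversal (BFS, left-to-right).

Inorder:   [13, 19, 22, 29]
Postorder: [13, 19, 22, 29]
Algorithm: postorder visits root last, so walk postorder right-to-left;
each value is the root of the current inorder slice — split it at that
value, recurse on the right subtree first, then the left.
Recursive splits:
  root=29; inorder splits into left=[13, 19, 22], right=[]
  root=22; inorder splits into left=[13, 19], right=[]
  root=19; inorder splits into left=[13], right=[]
  root=13; inorder splits into left=[], right=[]
Reconstructed level-order: [29, 22, 19, 13]


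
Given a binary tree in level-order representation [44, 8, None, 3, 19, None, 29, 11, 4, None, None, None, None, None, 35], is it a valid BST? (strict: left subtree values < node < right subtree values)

Level-order array: [44, 8, None, 3, 19, None, 29, 11, 4, None, None, None, None, None, 35]
Validate using subtree bounds (lo, hi): at each node, require lo < value < hi,
then recurse left with hi=value and right with lo=value.
Preorder trace (stopping at first violation):
  at node 44 with bounds (-inf, +inf): OK
  at node 8 with bounds (-inf, 44): OK
  at node 3 with bounds (-inf, 8): OK
  at node 29 with bounds (3, 8): VIOLATION
Node 29 violates its bound: not (3 < 29 < 8).
Result: Not a valid BST


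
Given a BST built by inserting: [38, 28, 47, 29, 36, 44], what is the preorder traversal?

Tree insertion order: [38, 28, 47, 29, 36, 44]
Tree (level-order array): [38, 28, 47, None, 29, 44, None, None, 36]
Preorder traversal: [38, 28, 29, 36, 47, 44]


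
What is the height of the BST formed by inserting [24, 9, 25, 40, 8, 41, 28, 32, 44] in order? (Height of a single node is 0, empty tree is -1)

Insertion order: [24, 9, 25, 40, 8, 41, 28, 32, 44]
Tree (level-order array): [24, 9, 25, 8, None, None, 40, None, None, 28, 41, None, 32, None, 44]
Compute height bottom-up (empty subtree = -1):
  height(8) = 1 + max(-1, -1) = 0
  height(9) = 1 + max(0, -1) = 1
  height(32) = 1 + max(-1, -1) = 0
  height(28) = 1 + max(-1, 0) = 1
  height(44) = 1 + max(-1, -1) = 0
  height(41) = 1 + max(-1, 0) = 1
  height(40) = 1 + max(1, 1) = 2
  height(25) = 1 + max(-1, 2) = 3
  height(24) = 1 + max(1, 3) = 4
Height = 4


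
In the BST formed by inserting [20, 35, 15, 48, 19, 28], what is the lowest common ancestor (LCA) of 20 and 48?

Tree insertion order: [20, 35, 15, 48, 19, 28]
Tree (level-order array): [20, 15, 35, None, 19, 28, 48]
In a BST, the LCA of p=20, q=48 is the first node v on the
root-to-leaf path with p <= v <= q (go left if both < v, right if both > v).
Walk from root:
  at 20: 20 <= 20 <= 48, this is the LCA
LCA = 20


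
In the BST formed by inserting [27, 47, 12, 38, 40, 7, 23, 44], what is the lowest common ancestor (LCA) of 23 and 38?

Tree insertion order: [27, 47, 12, 38, 40, 7, 23, 44]
Tree (level-order array): [27, 12, 47, 7, 23, 38, None, None, None, None, None, None, 40, None, 44]
In a BST, the LCA of p=23, q=38 is the first node v on the
root-to-leaf path with p <= v <= q (go left if both < v, right if both > v).
Walk from root:
  at 27: 23 <= 27 <= 38, this is the LCA
LCA = 27


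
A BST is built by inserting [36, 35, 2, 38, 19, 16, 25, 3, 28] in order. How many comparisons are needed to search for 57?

Search path for 57: 36 -> 38
Found: False
Comparisons: 2


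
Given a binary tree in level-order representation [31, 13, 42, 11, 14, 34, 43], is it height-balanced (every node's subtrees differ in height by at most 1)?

Tree (level-order array): [31, 13, 42, 11, 14, 34, 43]
Definition: a tree is height-balanced if, at every node, |h(left) - h(right)| <= 1 (empty subtree has height -1).
Bottom-up per-node check:
  node 11: h_left=-1, h_right=-1, diff=0 [OK], height=0
  node 14: h_left=-1, h_right=-1, diff=0 [OK], height=0
  node 13: h_left=0, h_right=0, diff=0 [OK], height=1
  node 34: h_left=-1, h_right=-1, diff=0 [OK], height=0
  node 43: h_left=-1, h_right=-1, diff=0 [OK], height=0
  node 42: h_left=0, h_right=0, diff=0 [OK], height=1
  node 31: h_left=1, h_right=1, diff=0 [OK], height=2
All nodes satisfy the balance condition.
Result: Balanced


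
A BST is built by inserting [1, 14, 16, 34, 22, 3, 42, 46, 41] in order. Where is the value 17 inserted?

Starting tree (level order): [1, None, 14, 3, 16, None, None, None, 34, 22, 42, None, None, 41, 46]
Insertion path: 1 -> 14 -> 16 -> 34 -> 22
Result: insert 17 as left child of 22
Final tree (level order): [1, None, 14, 3, 16, None, None, None, 34, 22, 42, 17, None, 41, 46]


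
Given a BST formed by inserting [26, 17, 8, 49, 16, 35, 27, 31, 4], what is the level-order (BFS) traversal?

Tree insertion order: [26, 17, 8, 49, 16, 35, 27, 31, 4]
Tree (level-order array): [26, 17, 49, 8, None, 35, None, 4, 16, 27, None, None, None, None, None, None, 31]
BFS from the root, enqueuing left then right child of each popped node:
  queue [26] -> pop 26, enqueue [17, 49], visited so far: [26]
  queue [17, 49] -> pop 17, enqueue [8], visited so far: [26, 17]
  queue [49, 8] -> pop 49, enqueue [35], visited so far: [26, 17, 49]
  queue [8, 35] -> pop 8, enqueue [4, 16], visited so far: [26, 17, 49, 8]
  queue [35, 4, 16] -> pop 35, enqueue [27], visited so far: [26, 17, 49, 8, 35]
  queue [4, 16, 27] -> pop 4, enqueue [none], visited so far: [26, 17, 49, 8, 35, 4]
  queue [16, 27] -> pop 16, enqueue [none], visited so far: [26, 17, 49, 8, 35, 4, 16]
  queue [27] -> pop 27, enqueue [31], visited so far: [26, 17, 49, 8, 35, 4, 16, 27]
  queue [31] -> pop 31, enqueue [none], visited so far: [26, 17, 49, 8, 35, 4, 16, 27, 31]
Result: [26, 17, 49, 8, 35, 4, 16, 27, 31]


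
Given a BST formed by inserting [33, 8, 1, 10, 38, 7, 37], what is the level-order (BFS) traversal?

Tree insertion order: [33, 8, 1, 10, 38, 7, 37]
Tree (level-order array): [33, 8, 38, 1, 10, 37, None, None, 7]
BFS from the root, enqueuing left then right child of each popped node:
  queue [33] -> pop 33, enqueue [8, 38], visited so far: [33]
  queue [8, 38] -> pop 8, enqueue [1, 10], visited so far: [33, 8]
  queue [38, 1, 10] -> pop 38, enqueue [37], visited so far: [33, 8, 38]
  queue [1, 10, 37] -> pop 1, enqueue [7], visited so far: [33, 8, 38, 1]
  queue [10, 37, 7] -> pop 10, enqueue [none], visited so far: [33, 8, 38, 1, 10]
  queue [37, 7] -> pop 37, enqueue [none], visited so far: [33, 8, 38, 1, 10, 37]
  queue [7] -> pop 7, enqueue [none], visited so far: [33, 8, 38, 1, 10, 37, 7]
Result: [33, 8, 38, 1, 10, 37, 7]


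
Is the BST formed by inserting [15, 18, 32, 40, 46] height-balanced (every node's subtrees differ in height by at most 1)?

Tree (level-order array): [15, None, 18, None, 32, None, 40, None, 46]
Definition: a tree is height-balanced if, at every node, |h(left) - h(right)| <= 1 (empty subtree has height -1).
Bottom-up per-node check:
  node 46: h_left=-1, h_right=-1, diff=0 [OK], height=0
  node 40: h_left=-1, h_right=0, diff=1 [OK], height=1
  node 32: h_left=-1, h_right=1, diff=2 [FAIL (|-1-1|=2 > 1)], height=2
  node 18: h_left=-1, h_right=2, diff=3 [FAIL (|-1-2|=3 > 1)], height=3
  node 15: h_left=-1, h_right=3, diff=4 [FAIL (|-1-3|=4 > 1)], height=4
Node 32 violates the condition: |-1 - 1| = 2 > 1.
Result: Not balanced


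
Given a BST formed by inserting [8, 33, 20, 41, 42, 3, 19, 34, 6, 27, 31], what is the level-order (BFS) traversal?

Tree insertion order: [8, 33, 20, 41, 42, 3, 19, 34, 6, 27, 31]
Tree (level-order array): [8, 3, 33, None, 6, 20, 41, None, None, 19, 27, 34, 42, None, None, None, 31]
BFS from the root, enqueuing left then right child of each popped node:
  queue [8] -> pop 8, enqueue [3, 33], visited so far: [8]
  queue [3, 33] -> pop 3, enqueue [6], visited so far: [8, 3]
  queue [33, 6] -> pop 33, enqueue [20, 41], visited so far: [8, 3, 33]
  queue [6, 20, 41] -> pop 6, enqueue [none], visited so far: [8, 3, 33, 6]
  queue [20, 41] -> pop 20, enqueue [19, 27], visited so far: [8, 3, 33, 6, 20]
  queue [41, 19, 27] -> pop 41, enqueue [34, 42], visited so far: [8, 3, 33, 6, 20, 41]
  queue [19, 27, 34, 42] -> pop 19, enqueue [none], visited so far: [8, 3, 33, 6, 20, 41, 19]
  queue [27, 34, 42] -> pop 27, enqueue [31], visited so far: [8, 3, 33, 6, 20, 41, 19, 27]
  queue [34, 42, 31] -> pop 34, enqueue [none], visited so far: [8, 3, 33, 6, 20, 41, 19, 27, 34]
  queue [42, 31] -> pop 42, enqueue [none], visited so far: [8, 3, 33, 6, 20, 41, 19, 27, 34, 42]
  queue [31] -> pop 31, enqueue [none], visited so far: [8, 3, 33, 6, 20, 41, 19, 27, 34, 42, 31]
Result: [8, 3, 33, 6, 20, 41, 19, 27, 34, 42, 31]
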